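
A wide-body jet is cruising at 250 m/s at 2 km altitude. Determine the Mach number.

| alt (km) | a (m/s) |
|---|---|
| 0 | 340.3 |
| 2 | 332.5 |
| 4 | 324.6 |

At 2 km, from the table: a = 332.5 m/s.
M = v/a = 250 / 332.5 = 0.752

M = 0.752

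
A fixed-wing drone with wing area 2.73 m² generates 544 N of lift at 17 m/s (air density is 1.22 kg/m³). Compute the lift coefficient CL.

CL = 1.13

From L = ½ρv²S·CL, rearranging gives CL = 2L/(ρv²S).
CL = 2 × 544 / (1.22 × 17² × 2.73) = 1.13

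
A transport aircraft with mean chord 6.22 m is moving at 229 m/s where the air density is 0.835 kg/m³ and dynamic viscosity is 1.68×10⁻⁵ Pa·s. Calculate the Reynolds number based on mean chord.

Re = ρ·v·c/μ = 0.835 × 229 × 6.22 / (1.68×10⁻⁵) = 7.08×10^7

Re = 7.08×10^7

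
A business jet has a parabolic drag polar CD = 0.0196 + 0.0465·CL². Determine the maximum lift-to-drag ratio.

For CD = CD0 + K·CL², (L/D)max occurs at CL* = √(CD0/K) and equals 1/(2√(K·CD0)).
(L/D)max = 1/(2√(0.0465 × 0.0196)) = 1/(2 × 0.03019) = 16.6

(L/D)max = 16.6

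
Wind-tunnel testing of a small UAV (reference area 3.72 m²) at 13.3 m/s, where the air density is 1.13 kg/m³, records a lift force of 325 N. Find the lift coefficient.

From L = ½ρv²S·CL, rearranging gives CL = 2L/(ρv²S).
CL = 2 × 325 / (1.13 × 13.3² × 3.72) = 0.874

CL = 0.874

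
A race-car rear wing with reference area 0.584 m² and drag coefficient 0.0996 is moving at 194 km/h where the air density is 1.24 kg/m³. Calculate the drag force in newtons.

D = 105 N

Convert speed: v = 194 km/h ÷ 3.6 = 53.89 m/s.
Dynamic pressure q = ½ρv² = ½ × 1.24 × 53.89² = 1800 Pa.
D = q·S·CD = 1800 × 0.584 × 0.0996 = 105 N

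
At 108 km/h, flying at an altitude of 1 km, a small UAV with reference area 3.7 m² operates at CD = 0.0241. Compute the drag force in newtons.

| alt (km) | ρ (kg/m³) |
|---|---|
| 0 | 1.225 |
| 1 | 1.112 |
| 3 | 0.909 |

At 1 km, from the table: ρ = 1.112 kg/m³.
Convert speed: v = 108 km/h ÷ 3.6 = 30 m/s.
Dynamic pressure q = ½ρv² = ½ × 1.112 × 30² = 500.4 Pa.
D = q·S·CD = 500.4 × 3.7 × 0.0241 = 44.6 N

D = 44.6 N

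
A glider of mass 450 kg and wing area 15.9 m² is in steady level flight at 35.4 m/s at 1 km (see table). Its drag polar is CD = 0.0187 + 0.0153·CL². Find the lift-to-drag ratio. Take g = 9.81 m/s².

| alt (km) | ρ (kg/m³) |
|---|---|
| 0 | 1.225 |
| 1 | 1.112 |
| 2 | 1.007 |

At 1 km, from the table: ρ = 1.112 kg/m³.
In steady level flight, lift balances weight: W = mg = 450 × 9.81 = 4414.5 N.
Dynamic pressure q = 0.5 × 1.112 × 35.4² = 696.8 Pa.
Required CL = L/(qS) = 4414.5/(696.8·15.9) = 0.3985.
CD = 0.0187 + 0.0153 × 0.3985² = 0.02113.
L/D = CL/CD = 0.3985 / 0.02113 = 18.9

L/D = 18.9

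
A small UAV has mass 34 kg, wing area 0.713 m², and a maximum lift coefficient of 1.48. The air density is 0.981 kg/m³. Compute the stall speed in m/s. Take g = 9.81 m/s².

Weight W = mg = 34 × 9.81 = 333.5 N.
From L = ½ρV²S·CL,max = W: V_stall = √(2W/(ρSCL,max)) = √(2·333.5/(0.981·0.713·1.48))
V_stall = √644.4 = 25.4 m/s

V_stall = 25.4 m/s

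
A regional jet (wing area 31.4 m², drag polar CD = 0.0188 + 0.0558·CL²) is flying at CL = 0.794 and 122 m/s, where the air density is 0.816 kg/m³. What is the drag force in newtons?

CD = 0.0188 + 0.0558 × 0.794² = 0.05398
D = ½ρv²S·CD = ½ × 0.816 × 122² × 31.4 × 0.05398 = 10300 N

D = 10300 N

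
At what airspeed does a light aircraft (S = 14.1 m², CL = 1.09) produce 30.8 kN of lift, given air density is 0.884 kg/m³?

L = ½ρv²S·CL ⇒ v = √(2L/(ρ·S·CL))
v = √(2 × 30800 / (0.884 × 14.1 × 1.09)) = √4534 = 67.3 m/s

v = 67.3 m/s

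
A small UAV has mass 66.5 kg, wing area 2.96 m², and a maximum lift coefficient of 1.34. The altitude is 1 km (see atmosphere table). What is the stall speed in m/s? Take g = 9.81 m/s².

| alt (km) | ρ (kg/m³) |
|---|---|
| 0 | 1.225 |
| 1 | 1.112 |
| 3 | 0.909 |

At 1 km, from the table: ρ = 1.112 kg/m³.
Stall occurs when L = W at CL,max. W = mg = 66.5 × 9.81 = 652.4 N.
From L = ½ρV²S·CL,max = W: V_stall = √(2W/(ρSCL,max)) = √(2·652.4/(1.112·2.96·1.34))
V_stall = √295.8 = 17.2 m/s

V_stall = 17.2 m/s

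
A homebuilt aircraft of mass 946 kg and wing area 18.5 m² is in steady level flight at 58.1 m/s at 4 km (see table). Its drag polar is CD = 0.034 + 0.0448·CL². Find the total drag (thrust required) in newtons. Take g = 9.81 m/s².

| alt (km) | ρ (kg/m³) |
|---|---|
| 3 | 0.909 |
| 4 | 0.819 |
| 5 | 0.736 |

D = 1020 N

At 4 km, from the table: ρ = 0.819 kg/m³.
Weight W = mg = 946 × 9.81 = 9280.3 N; in level flight L = W.
q = ½ρv² = ½ × 0.819 × 58.1² = 1382 Pa.
CL = 2W/(ρv²S) = 2×9280.3/(0.819×58.1²×18.5) = 0.3629.
CD = 0.034 + 0.0448 × 0.3629² = 0.0399.
D = q·S·CD = 1382 × 18.5 × 0.0399 = 1020 N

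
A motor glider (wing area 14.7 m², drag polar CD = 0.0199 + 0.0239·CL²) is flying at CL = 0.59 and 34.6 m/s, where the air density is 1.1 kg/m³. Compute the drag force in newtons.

D = 273 N

CD = 0.0199 + 0.0239 × 0.59² = 0.02822
D = ½ρv²S·CD = ½ × 1.1 × 34.6² × 14.7 × 0.02822 = 273 N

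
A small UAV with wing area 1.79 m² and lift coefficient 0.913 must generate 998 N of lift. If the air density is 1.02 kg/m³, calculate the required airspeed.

L = ½ρv²S·CL ⇒ v = √(2L/(ρ·S·CL))
v = √(2 × 998 / (1.02 × 1.79 × 0.913)) = √1197 = 34.6 m/s

v = 34.6 m/s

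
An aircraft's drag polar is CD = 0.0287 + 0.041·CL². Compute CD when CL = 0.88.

CD = 0.0605

CD = 0.0287 + 0.041 × 0.88² = 0.0287 + 0.03175 = 0.0605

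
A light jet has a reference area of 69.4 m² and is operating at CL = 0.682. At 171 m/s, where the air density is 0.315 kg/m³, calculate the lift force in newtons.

L = ½ρv²S·CL = ½ × 0.315 × 171² × 69.4 × 0.682 = 2.18×10^5 N ≈ 218 kN

L = 2.18×10^5 N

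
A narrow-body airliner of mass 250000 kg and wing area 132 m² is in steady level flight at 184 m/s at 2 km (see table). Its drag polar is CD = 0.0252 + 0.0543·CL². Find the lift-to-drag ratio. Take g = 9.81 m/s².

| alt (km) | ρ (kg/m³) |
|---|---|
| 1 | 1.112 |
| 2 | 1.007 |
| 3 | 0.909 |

At 2 km, from the table: ρ = 1.007 kg/m³.
Weight W = mg = 250000 × 9.81 = 2.4525×10^6 N; in level flight L = W.
q = ½ρv² = ½ × 1.007 × 184² = 17050 Pa.
CL = W/(q·S) = 2.4525×10^6 / (17050 × 132) = 1.09.
CD = 0.0252 + 0.0543 × 1.09² = 0.08971.
L/D = CL/CD = 1.09 / 0.08971 = 12.2

L/D = 12.2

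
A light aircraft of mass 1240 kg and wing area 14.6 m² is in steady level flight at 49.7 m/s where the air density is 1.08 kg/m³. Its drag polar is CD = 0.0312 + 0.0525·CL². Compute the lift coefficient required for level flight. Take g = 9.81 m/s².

CL = 0.625

Level flight ⇒ L = W = m·g = 1240 × 9.81 = 12164 N.
q = ½ρv² = ½ × 1.08 × 49.7² = 1334 Pa.
CL = W/(q·S) = 12164 / (1334 × 14.6) = 0.6246.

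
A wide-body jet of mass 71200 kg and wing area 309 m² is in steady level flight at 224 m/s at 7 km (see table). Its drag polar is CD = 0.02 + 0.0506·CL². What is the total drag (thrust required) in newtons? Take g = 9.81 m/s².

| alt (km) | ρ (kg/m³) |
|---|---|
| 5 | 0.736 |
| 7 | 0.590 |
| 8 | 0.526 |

D = 96900 N

At 7 km, from the table: ρ = 0.590 kg/m³.
Weight W = mg = 71200 × 9.81 = 6.9847×10^5 N; in level flight L = W.
Dynamic pressure q = 0.5 × 0.59 × 224² = 14800 Pa.
CL = 2W/(ρv²S) = 2×6.9847×10^5/(0.59×224²×309) = 0.1527.
CD = 0.02 + 0.0506 × 0.1527² = 0.02118.
D = q·S·CD = 14800 × 309 × 0.02118 = 96870 N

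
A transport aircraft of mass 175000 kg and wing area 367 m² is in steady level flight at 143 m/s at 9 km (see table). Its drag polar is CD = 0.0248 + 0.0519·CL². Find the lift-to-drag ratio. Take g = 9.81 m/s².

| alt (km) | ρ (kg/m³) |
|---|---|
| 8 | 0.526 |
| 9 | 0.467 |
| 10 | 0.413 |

L/D = 13.1

At 9 km, from the table: ρ = 0.467 kg/m³.
Level flight ⇒ L = W = m·g = 175000 × 9.81 = 1.7168×10^6 N.
Dynamic pressure q = 0.5 × 0.467 × 143² = 4775 Pa.
CL = 2W/(ρv²S) = 2×1.7168×10^6/(0.467×143²×367) = 0.9797.
CD = 0.0248 + 0.0519 × 0.9797² = 0.07461.
L/D = CL/CD = 0.9797 / 0.07461 = 13.1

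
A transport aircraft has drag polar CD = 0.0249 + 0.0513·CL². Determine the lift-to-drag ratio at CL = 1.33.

L/D = 11.5

CD = 0.0249 + 0.0513 × 1.33² = 0.1156
L/D = CL/CD = 1.33 / 0.1156 = 11.5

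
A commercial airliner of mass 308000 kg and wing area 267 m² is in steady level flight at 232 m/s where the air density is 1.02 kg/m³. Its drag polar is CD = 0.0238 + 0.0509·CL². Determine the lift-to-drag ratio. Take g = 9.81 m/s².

In steady level flight, lift balances weight: W = mg = 308000 × 9.81 = 3.0215×10^6 N.
q = ½ρv² = ½ × 1.02 × 232² = 27450 Pa.
CL = W/(q·S) = 3.0215×10^6 / (27450 × 267) = 0.4123.
CD = 0.0238 + 0.0509 × 0.4123² = 0.03245.
L/D = CL/CD = 0.4123 / 0.03245 = 12.7

L/D = 12.7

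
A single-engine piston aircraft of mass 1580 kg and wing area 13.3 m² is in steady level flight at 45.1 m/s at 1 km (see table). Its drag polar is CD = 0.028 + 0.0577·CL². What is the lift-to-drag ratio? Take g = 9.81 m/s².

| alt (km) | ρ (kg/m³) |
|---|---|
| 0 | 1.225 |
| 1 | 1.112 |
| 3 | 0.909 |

L/D = 11.5

At 1 km, from the table: ρ = 1.112 kg/m³.
In steady level flight, lift balances weight: W = mg = 1580 × 9.81 = 15500 N.
Dynamic pressure q = 0.5 × 1.112 × 45.1² = 1131 Pa.
CL = 2W/(ρv²S) = 2×15500/(1.112×45.1²×13.3) = 1.03.
CD = 0.028 + 0.0577 × 1.03² = 0.08927.
L/D = CL/CD = 1.03 / 0.08927 = 11.5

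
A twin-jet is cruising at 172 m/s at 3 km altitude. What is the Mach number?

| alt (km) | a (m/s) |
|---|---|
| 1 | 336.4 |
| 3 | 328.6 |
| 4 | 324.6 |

At 3 km, from the table: a = 328.6 m/s.
M = v/a = 172 / 328.6 = 0.523

M = 0.523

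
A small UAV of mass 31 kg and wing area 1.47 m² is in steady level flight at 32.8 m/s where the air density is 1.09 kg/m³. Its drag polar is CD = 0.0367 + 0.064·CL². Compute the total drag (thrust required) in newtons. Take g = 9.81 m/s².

D = 38.5 N

Weight W = mg = 31 × 9.81 = 304.11 N; in level flight L = W.
q = ½ρv² = ½ × 1.09 × 32.8² = 586.3 Pa.
CL = W/(q·S) = 304.11 / (586.3 × 1.47) = 0.3528.
CD = 0.0367 + 0.064 × 0.3528² = 0.04467.
D = q·S·CD = 586.3 × 1.47 × 0.04467 = 38.5 N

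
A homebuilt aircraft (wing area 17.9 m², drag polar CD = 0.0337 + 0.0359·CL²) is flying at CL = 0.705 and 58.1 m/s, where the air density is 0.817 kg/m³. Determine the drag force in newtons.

D = 1270 N

CD = 0.0337 + 0.0359 × 0.705² = 0.05154
D = ½ρv²S·CD = ½ × 0.817 × 58.1² × 17.9 × 0.05154 = 1270 N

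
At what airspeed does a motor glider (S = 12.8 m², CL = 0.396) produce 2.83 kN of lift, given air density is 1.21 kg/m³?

v = 30.4 m/s

L = ½ρv²S·CL ⇒ v = √(2L/(ρ·S·CL))
v = √(2 × 2830 / (1.21 × 12.8 × 0.396)) = √922.8 = 30.4 m/s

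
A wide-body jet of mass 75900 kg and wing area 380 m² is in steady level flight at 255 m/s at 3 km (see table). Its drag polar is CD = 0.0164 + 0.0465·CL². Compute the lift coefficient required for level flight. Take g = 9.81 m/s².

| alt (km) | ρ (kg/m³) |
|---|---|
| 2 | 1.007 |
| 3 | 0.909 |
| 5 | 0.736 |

CL = 0.0663

At 3 km, from the table: ρ = 0.909 kg/m³.
In steady level flight, lift balances weight: W = mg = 75900 × 9.81 = 7.4458×10^5 N.
q = ½ρv² = ½ × 0.909 × 255² = 29550 Pa.
CL = W/(q·S) = 7.4458×10^5 / (29550 × 380) = 0.0663.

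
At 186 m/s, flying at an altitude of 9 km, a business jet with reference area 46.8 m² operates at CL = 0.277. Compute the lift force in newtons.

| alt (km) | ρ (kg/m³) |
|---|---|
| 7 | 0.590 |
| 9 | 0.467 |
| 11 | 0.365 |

L = 1.05×10^5 N

At 9 km, from the table: ρ = 0.467 kg/m³.
Dynamic pressure q = ½ρv² = ½ × 0.467 × 186² = 8078 Pa.
L = q·S·CL = 8078 × 46.8 × 0.277 = 1.05×10^5 N ≈ 105 kN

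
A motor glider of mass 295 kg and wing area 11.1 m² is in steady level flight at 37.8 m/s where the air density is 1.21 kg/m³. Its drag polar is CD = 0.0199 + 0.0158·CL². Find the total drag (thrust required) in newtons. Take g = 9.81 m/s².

D = 205 N

In steady level flight, lift balances weight: W = mg = 295 × 9.81 = 2894 N.
q = ½ρv² = ½ × 1.21 × 37.8² = 864.4 Pa.
CL = W/(q·S) = 2894 / (864.4 × 11.1) = 0.3016.
CD = 0.0199 + 0.0158 × 0.3016² = 0.02134.
D = q·S·CD = 864.4 × 11.1 × 0.02134 = 204.7 N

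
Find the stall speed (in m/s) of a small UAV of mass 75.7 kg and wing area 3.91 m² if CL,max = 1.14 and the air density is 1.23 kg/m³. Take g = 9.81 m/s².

V_stall = 16.5 m/s

Stall occurs when L = W at CL,max. W = mg = 75.7 × 9.81 = 742.6 N.
V_stall = √(2W/(ρ·S·CL,max)) = √(2 × 742.6 / (1.23 × 3.91 × 1.14))
V_stall = √270.9 = 16.5 m/s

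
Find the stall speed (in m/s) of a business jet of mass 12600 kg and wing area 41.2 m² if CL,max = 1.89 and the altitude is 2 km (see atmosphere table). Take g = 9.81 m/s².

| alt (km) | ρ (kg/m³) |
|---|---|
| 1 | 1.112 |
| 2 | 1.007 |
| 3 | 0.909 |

V_stall = 56.1 m/s

At 2 km, from the table: ρ = 1.007 kg/m³.
Stall occurs when L = W at CL,max. W = mg = 12600 × 9.81 = 1.236×10^5 N.
From L = ½ρV²S·CL,max = W: V_stall = √(2W/(ρSCL,max)) = √(2·1.236×10^5/(1.007·41.2·1.89))
V_stall = √3153 = 56.1 m/s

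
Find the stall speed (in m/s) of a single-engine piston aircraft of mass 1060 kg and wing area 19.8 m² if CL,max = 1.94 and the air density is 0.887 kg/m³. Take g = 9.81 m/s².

Weight W = mg = 1060 × 9.81 = 10400 N.
From L = ½ρV²S·CL,max = W: V_stall = √(2W/(ρSCL,max)) = √(2·10400/(0.887·19.8·1.94))
V_stall = √610.4 = 24.7 m/s

V_stall = 24.7 m/s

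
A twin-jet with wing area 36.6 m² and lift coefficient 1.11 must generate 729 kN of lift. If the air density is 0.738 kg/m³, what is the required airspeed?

L = ½ρv²S·CL ⇒ v = √(2L/(ρ·S·CL))
v = √(2 × 7.29×10^5 / (0.738 × 36.6 × 1.11)) = √48630 = 221 m/s

v = 221 m/s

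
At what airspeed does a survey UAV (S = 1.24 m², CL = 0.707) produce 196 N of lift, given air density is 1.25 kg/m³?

L = ½ρv²S·CL ⇒ v = √(2L/(ρ·S·CL))
v = √(2 × 196 / (1.25 × 1.24 × 0.707)) = √357.7 = 18.9 m/s

v = 18.9 m/s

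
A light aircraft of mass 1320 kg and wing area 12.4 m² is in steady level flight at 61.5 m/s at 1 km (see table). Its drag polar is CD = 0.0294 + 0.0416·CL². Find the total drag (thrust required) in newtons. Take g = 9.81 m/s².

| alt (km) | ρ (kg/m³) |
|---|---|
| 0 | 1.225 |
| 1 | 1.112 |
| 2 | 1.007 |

D = 1030 N

At 1 km, from the table: ρ = 1.112 kg/m³.
In steady level flight, lift balances weight: W = mg = 1320 × 9.81 = 12949 N.
q = ½ρv² = ½ × 1.112 × 61.5² = 2103 Pa.
CL = W/(q·S) = 12949 / (2103 × 12.4) = 0.4966.
CD = 0.0294 + 0.0416 × 0.4966² = 0.03966.
D = q·S·CD = 2103 × 12.4 × 0.03966 = 1034 N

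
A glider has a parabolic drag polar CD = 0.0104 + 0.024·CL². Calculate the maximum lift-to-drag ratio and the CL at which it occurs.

(L/D)max = 31.6, at CL = 0.658

For CD = CD0 + K·CL², (L/D)max occurs at CL* = √(CD0/K) and equals 1/(2√(K·CD0)).
(L/D)max = 1/(2√(0.024 × 0.0104)) = 1/(2 × 0.0158) = 31.6
CL* = √(0.0104/0.024) = 0.658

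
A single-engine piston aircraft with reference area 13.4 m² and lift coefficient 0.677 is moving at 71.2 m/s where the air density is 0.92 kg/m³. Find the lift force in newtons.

L = ½ρv²S·CL = ½ × 0.92 × 71.2² × 13.4 × 0.677 = 21200 N ≈ 21.2 kN

L = 21200 N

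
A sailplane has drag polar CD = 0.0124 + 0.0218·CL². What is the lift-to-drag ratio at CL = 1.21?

CD = 0.0124 + 0.0218 × 1.21² = 0.04432
L/D = CL/CD = 1.21 / 0.04432 = 27.3

L/D = 27.3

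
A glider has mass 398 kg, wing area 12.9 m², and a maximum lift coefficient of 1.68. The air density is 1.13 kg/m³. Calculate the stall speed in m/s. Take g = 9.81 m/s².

V_stall = 17.9 m/s

Stall occurs when L = W at CL,max. W = mg = 398 × 9.81 = 3904 N.
From L = ½ρV²S·CL,max = W: V_stall = √(2W/(ρSCL,max)) = √(2·3904/(1.13·12.9·1.68))
V_stall = √318.9 = 17.9 m/s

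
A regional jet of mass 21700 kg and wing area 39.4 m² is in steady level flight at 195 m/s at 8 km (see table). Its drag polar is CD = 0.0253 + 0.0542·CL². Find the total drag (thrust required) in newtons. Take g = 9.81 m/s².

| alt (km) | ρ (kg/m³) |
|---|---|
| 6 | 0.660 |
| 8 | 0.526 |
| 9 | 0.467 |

D = 16200 N

At 8 km, from the table: ρ = 0.526 kg/m³.
Weight W = mg = 21700 × 9.81 = 2.1288×10^5 N; in level flight L = W.
Dynamic pressure q = 0.5 × 0.526 × 195² = 10000 Pa.
CL = 2W/(ρv²S) = 2×2.1288×10^5/(0.526×195²×39.4) = 0.5403.
CD = 0.0253 + 0.0542 × 0.5403² = 0.04112.
D = q·S·CD = 10000 × 39.4 × 0.04112 = 16200 N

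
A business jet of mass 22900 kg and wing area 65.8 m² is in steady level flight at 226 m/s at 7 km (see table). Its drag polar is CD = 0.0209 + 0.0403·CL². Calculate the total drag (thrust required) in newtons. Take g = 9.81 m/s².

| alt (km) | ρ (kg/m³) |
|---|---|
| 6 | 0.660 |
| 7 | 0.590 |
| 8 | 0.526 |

At 7 km, from the table: ρ = 0.590 kg/m³.
Level flight ⇒ L = W = m·g = 22900 × 9.81 = 2.2465×10^5 N.
Dynamic pressure q = 0.5 × 0.59 × 226² = 15070 Pa.
CL = 2W/(ρv²S) = 2×2.2465×10^5/(0.59×226²×65.8) = 0.2266.
CD = 0.0209 + 0.0403 × 0.2266² = 0.02297.
D = q·S·CD = 15070 × 65.8 × 0.02297 = 22770 N

D = 22800 N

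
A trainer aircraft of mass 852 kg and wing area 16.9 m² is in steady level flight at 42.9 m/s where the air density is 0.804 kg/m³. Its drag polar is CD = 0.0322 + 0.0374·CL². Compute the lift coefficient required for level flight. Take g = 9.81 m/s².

In steady level flight, lift balances weight: W = mg = 852 × 9.81 = 8358.1 N.
Dynamic pressure q = 0.5 × 0.804 × 42.9² = 739.8 Pa.
Required CL = L/(qS) = 8358.1/(739.8·16.9) = 0.6685.

CL = 0.668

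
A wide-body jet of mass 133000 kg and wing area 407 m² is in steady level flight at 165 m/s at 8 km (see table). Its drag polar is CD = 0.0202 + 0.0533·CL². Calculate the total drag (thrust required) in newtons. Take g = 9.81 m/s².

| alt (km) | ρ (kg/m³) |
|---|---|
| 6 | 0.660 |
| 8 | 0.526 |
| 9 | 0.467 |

At 8 km, from the table: ρ = 0.526 kg/m³.
In steady level flight, lift balances weight: W = mg = 133000 × 9.81 = 1.3047×10^6 N.
Dynamic pressure q = 0.5 × 0.526 × 165² = 7160 Pa.
CL = W/(q·S) = 1.3047×10^6 / (7160 × 407) = 0.4477.
CD = 0.0202 + 0.0533 × 0.4477² = 0.03088.
D = q·S·CD = 7160 × 407 × 0.03088 = 90000 N

D = 90000 N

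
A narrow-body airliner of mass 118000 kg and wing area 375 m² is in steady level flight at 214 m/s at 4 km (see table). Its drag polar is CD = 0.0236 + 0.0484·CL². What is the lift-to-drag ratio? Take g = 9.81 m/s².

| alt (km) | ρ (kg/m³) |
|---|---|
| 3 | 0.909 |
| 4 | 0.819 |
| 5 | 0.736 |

At 4 km, from the table: ρ = 0.819 kg/m³.
Level flight ⇒ L = W = m·g = 118000 × 9.81 = 1.1576×10^6 N.
Dynamic pressure q = 0.5 × 0.819 × 214² = 18750 Pa.
CL = W/(q·S) = 1.1576×10^6 / (18750 × 375) = 0.1646.
CD = 0.0236 + 0.0484 × 0.1646² = 0.02491.
L/D = CL/CD = 0.1646 / 0.02491 = 6.61

L/D = 6.61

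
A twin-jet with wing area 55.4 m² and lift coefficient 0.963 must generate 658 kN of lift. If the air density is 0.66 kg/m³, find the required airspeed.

L = ½ρv²S·CL ⇒ v = √(2L/(ρ·S·CL))
v = √(2 × 6.58×10^5 / (0.66 × 55.4 × 0.963)) = √37370 = 193 m/s

v = 193 m/s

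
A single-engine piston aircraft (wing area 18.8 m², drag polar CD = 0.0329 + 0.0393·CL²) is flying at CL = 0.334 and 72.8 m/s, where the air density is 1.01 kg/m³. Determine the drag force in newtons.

CD = 0.0329 + 0.0393 × 0.334² = 0.03728
D = ½ρv²S·CD = ½ × 1.01 × 72.8² × 18.8 × 0.03728 = 1880 N

D = 1880 N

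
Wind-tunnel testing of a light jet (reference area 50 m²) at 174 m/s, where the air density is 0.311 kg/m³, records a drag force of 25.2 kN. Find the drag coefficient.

CD = 0.107

From D = ½ρv²S·CD, rearranging gives CD = 2D/(ρv²S).
CD = 2 × 25200 / (0.311 × 174² × 50) = 0.107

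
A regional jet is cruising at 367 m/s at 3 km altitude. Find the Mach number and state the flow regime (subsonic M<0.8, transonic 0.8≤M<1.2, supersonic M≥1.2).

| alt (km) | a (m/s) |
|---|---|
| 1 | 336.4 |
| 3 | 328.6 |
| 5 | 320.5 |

M = 1.12 (transonic)

At 3 km, from the table: a = 328.6 m/s.
M = v/a = 367 / 328.6 = 1.12
M = 1.12 → transonic.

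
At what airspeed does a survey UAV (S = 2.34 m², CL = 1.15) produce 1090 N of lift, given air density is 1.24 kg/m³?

L = ½ρv²S·CL ⇒ v = √(2L/(ρ·S·CL))
v = √(2 × 1090 / (1.24 × 2.34 × 1.15)) = √653.3 = 25.6 m/s

v = 25.6 m/s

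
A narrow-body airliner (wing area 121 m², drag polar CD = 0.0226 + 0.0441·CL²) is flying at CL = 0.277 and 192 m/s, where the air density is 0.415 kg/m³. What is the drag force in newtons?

D = 24000 N

CD = 0.0226 + 0.0441 × 0.277² = 0.02598
D = ½ρv²S·CD = ½ × 0.415 × 192² × 121 × 0.02598 = 24000 N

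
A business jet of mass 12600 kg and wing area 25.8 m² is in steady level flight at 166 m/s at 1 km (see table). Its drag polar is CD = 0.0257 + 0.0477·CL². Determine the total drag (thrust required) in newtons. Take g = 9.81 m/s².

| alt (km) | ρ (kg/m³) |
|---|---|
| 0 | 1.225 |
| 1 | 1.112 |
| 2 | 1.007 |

D = 12000 N

At 1 km, from the table: ρ = 1.112 kg/m³.
Weight W = mg = 12600 × 9.81 = 1.2361×10^5 N; in level flight L = W.
Dynamic pressure q = 0.5 × 1.112 × 166² = 15320 Pa.
Required CL = L/(qS) = 1.2361×10^5/(15320·25.8) = 0.3127.
CD = 0.0257 + 0.0477 × 0.3127² = 0.03036.
D = q·S·CD = 15320 × 25.8 × 0.03036 = 12000 N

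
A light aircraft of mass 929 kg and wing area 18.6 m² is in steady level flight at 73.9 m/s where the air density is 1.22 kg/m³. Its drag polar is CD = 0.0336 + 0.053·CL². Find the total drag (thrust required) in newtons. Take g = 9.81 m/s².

Level flight ⇒ L = W = m·g = 929 × 9.81 = 9113.5 N.
Dynamic pressure q = 0.5 × 1.22 × 73.9² = 3331 Pa.
CL = 2W/(ρv²S) = 2×9113.5/(1.22×73.9²×18.6) = 0.1471.
CD = 0.0336 + 0.053 × 0.1471² = 0.03475.
D = q·S·CD = 3331 × 18.6 × 0.03475 = 2153 N

D = 2150 N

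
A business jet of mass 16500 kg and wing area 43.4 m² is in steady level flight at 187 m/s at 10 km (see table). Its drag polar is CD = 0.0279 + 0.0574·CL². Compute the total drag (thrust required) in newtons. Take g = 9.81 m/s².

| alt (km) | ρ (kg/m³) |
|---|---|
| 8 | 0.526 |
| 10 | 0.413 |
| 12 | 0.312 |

D = 13500 N

At 10 km, from the table: ρ = 0.413 kg/m³.
In steady level flight, lift balances weight: W = mg = 16500 × 9.81 = 1.6186×10^5 N.
Dynamic pressure q = 0.5 × 0.413 × 187² = 7221 Pa.
Required CL = L/(qS) = 1.6186×10^5/(7221·43.4) = 0.5165.
CD = 0.0279 + 0.0574 × 0.5165² = 0.04321.
D = q·S·CD = 7221 × 43.4 × 0.04321 = 13540 N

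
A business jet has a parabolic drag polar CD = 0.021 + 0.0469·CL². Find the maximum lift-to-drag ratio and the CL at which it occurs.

For CD = CD0 + K·CL², (L/D)max occurs at CL* = √(CD0/K) and equals 1/(2√(K·CD0)).
(L/D)max = 1/(2√(0.0469 × 0.021)) = 1/(2 × 0.03138) = 15.9
CL* = √(0.021/0.0469) = 0.669

(L/D)max = 15.9, at CL = 0.669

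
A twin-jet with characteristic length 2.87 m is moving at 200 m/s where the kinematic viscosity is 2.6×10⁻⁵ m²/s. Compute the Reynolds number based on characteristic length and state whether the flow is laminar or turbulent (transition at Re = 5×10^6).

Re = 2.21×10^7 (turbulent)

Re = v·c/ν = 200 × 2.87 / (2.6×10⁻⁵) = 2.21×10^7
Since 2.21×10^7 > 5×10^6, the flow is turbulent.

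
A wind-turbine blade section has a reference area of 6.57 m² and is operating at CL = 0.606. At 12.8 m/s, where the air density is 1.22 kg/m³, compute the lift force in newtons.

L = ½ρv²S·CL = ½ × 1.22 × 12.8² × 6.57 × 0.606 = 398 N

L = 398 N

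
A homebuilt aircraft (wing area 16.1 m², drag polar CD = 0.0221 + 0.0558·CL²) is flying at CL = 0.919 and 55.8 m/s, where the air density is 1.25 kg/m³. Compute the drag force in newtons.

D = 2170 N

CD = 0.0221 + 0.0558 × 0.919² = 0.06923
D = ½ρv²S·CD = ½ × 1.25 × 55.8² × 16.1 × 0.06923 = 2170 N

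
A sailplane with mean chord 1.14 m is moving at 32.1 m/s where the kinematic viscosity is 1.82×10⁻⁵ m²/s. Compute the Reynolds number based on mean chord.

Re = 2.01×10^6

Re = v·c/ν = 32.1 × 1.14 / (1.82×10⁻⁵) = 2.01×10^6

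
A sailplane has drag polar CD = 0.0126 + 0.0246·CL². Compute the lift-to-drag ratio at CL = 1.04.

L/D = 26.5

CD = 0.0126 + 0.0246 × 1.04² = 0.03921
L/D = CL/CD = 1.04 / 0.03921 = 26.5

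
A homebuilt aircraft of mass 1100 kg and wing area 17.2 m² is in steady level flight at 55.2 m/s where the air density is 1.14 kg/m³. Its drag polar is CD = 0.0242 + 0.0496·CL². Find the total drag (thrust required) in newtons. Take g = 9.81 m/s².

D = 916 N

In steady level flight, lift balances weight: W = mg = 1100 × 9.81 = 10791 N.
q = ½ρv² = ½ × 1.14 × 55.2² = 1737 Pa.
CL = W/(q·S) = 10791 / (1737 × 17.2) = 0.3612.
CD = 0.0242 + 0.0496 × 0.3612² = 0.03067.
D = q·S·CD = 1737 × 17.2 × 0.03067 = 916.3 N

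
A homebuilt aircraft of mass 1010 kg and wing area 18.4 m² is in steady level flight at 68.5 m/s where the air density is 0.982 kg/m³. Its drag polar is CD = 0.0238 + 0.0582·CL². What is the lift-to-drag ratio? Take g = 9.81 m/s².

L/D = 8.66

Weight W = mg = 1010 × 9.81 = 9908.1 N; in level flight L = W.
Dynamic pressure q = 0.5 × 0.982 × 68.5² = 2304 Pa.
CL = W/(q·S) = 9908.1 / (2304 × 18.4) = 0.2337.
CD = 0.0238 + 0.0582 × 0.2337² = 0.02698.
L/D = CL/CD = 0.2337 / 0.02698 = 8.66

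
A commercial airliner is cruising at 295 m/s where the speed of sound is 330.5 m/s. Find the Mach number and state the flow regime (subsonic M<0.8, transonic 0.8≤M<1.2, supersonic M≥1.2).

M = 0.893 (transonic)

M = v/a = 295 / 330.5 = 0.893
M = 0.893 → transonic.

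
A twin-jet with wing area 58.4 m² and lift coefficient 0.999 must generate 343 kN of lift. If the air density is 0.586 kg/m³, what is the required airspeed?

v = 142 m/s

L = ½ρv²S·CL ⇒ v = √(2L/(ρ·S·CL))
v = √(2 × 3.43×10^5 / (0.586 × 58.4 × 0.999)) = √20070 = 142 m/s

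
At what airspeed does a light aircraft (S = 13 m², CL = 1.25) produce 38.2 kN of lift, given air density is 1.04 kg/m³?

L = ½ρv²S·CL ⇒ v = √(2L/(ρ·S·CL))
v = √(2 × 38200 / (1.04 × 13 × 1.25)) = √4521 = 67.2 m/s

v = 67.2 m/s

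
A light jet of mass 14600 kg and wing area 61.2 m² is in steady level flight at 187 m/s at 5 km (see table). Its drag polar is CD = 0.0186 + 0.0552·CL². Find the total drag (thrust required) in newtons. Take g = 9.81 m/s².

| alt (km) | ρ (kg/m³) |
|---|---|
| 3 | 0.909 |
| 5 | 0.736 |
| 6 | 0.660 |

D = 16100 N

At 5 km, from the table: ρ = 0.736 kg/m³.
In steady level flight, lift balances weight: W = mg = 14600 × 9.81 = 1.4323×10^5 N.
q = ½ρv² = ½ × 0.736 × 187² = 12870 Pa.
CL = W/(q·S) = 1.4323×10^5 / (12870 × 61.2) = 0.1819.
CD = 0.0186 + 0.0552 × 0.1819² = 0.02043.
D = q·S·CD = 12870 × 61.2 × 0.02043 = 16090 N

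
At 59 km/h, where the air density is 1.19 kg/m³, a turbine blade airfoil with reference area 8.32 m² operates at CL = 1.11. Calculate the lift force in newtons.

L = 1480 N

Convert speed: v = 59 km/h ÷ 3.6 = 16.39 m/s.
L = ½ρv²S·CL = ½ × 1.19 × 16.39² × 8.32 × 1.11 = 1480 N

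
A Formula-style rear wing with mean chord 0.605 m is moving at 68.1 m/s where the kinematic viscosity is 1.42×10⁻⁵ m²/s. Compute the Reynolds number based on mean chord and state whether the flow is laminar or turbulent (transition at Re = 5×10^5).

Re = 2.9×10^6 (turbulent)

Re = v·c/ν = 68.1 × 0.605 / (1.42×10⁻⁵) = 2.9×10^6
Since 2.9×10^6 > 5×10^5, the flow is turbulent.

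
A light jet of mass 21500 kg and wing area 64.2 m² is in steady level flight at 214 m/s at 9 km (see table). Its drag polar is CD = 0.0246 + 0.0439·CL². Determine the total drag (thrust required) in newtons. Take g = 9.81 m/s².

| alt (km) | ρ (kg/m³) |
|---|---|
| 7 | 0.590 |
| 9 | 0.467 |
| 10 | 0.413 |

At 9 km, from the table: ρ = 0.467 kg/m³.
Level flight ⇒ L = W = m·g = 21500 × 9.81 = 2.1092×10^5 N.
Dynamic pressure q = 0.5 × 0.467 × 214² = 10690 Pa.
CL = 2W/(ρv²S) = 2×2.1092×10^5/(0.467×214²×64.2) = 0.3072.
CD = 0.0246 + 0.0439 × 0.3072² = 0.02874.
D = q·S·CD = 10690 × 64.2 × 0.02874 = 19730 N

D = 19700 N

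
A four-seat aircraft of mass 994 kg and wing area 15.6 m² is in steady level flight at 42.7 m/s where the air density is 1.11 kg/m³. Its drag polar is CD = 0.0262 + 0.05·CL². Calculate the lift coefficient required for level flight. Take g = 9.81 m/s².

Weight W = mg = 994 × 9.81 = 9751.1 N; in level flight L = W.
Dynamic pressure q = 0.5 × 1.11 × 42.7² = 1012 Pa.
CL = W/(q·S) = 9751.1 / (1012 × 15.6) = 0.6177.

CL = 0.618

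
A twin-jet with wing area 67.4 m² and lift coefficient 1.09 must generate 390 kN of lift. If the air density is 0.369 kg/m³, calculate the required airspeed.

L = ½ρv²S·CL ⇒ v = √(2L/(ρ·S·CL))
v = √(2 × 3.9×10^5 / (0.369 × 67.4 × 1.09)) = √28770 = 170 m/s

v = 170 m/s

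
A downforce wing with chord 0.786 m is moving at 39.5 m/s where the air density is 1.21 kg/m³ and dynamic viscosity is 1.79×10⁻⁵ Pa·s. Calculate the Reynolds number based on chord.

Re = ρ·v·c/μ = 1.21 × 39.5 × 0.786 / (1.79×10⁻⁵) = 2.1×10^6

Re = 2.1×10^6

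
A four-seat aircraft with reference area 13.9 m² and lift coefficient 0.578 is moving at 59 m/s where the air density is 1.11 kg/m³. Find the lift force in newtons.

L = 15500 N

L = ½ρv²S·CL = ½ × 1.11 × 59² × 13.9 × 0.578 = 15500 N ≈ 15.5 kN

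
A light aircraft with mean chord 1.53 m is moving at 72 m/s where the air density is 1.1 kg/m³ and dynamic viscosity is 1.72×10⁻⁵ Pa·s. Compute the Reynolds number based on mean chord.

Re = 7.05×10^6

Re = ρ·v·c/μ = 1.1 × 72 × 1.53 / (1.72×10⁻⁵) = 7.05×10^6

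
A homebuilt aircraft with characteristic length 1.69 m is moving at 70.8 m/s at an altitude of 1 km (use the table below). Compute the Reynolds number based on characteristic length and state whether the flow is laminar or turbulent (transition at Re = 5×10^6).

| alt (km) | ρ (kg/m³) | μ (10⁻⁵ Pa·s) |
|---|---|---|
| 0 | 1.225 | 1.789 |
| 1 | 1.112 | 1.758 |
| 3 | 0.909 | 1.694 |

At 1 km, from the table: ρ = 1.112 kg/m³, μ = 1.758×10⁻⁵ Pa·s.
Re = ρ·v·c/μ = 1.112 × 70.8 × 1.69 / (1.758×10⁻⁵) = 7.57×10^6
Since 7.57×10^6 > 5×10^6, the flow is turbulent.

Re = 7.57×10^6 (turbulent)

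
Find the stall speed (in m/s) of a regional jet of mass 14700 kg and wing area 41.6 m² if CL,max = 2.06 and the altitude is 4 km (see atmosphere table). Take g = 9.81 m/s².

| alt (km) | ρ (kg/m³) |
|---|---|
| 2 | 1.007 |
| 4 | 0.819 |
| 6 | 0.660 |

V_stall = 64.1 m/s

At 4 km, from the table: ρ = 0.819 kg/m³.
At stall, lift equals weight: L = W = m·g = 14700 × 9.81 = 1.442×10^5 N.
From L = ½ρV²S·CL,max = W: V_stall = √(2W/(ρSCL,max)) = √(2·1.442×10^5/(0.819·41.6·2.06))
V_stall = √4109 = 64.1 m/s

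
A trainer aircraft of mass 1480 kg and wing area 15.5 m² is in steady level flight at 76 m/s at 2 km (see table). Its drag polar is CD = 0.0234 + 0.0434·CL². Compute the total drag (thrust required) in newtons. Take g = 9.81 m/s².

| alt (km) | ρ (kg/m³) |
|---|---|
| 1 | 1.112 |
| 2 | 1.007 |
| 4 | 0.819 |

At 2 km, from the table: ρ = 1.007 kg/m³.
In steady level flight, lift balances weight: W = mg = 1480 × 9.81 = 14519 N.
Dynamic pressure q = 0.5 × 1.007 × 76² = 2908 Pa.
CL = W/(q·S) = 14519 / (2908 × 15.5) = 0.3221.
CD = 0.0234 + 0.0434 × 0.3221² = 0.0279.
D = q·S·CD = 2908 × 15.5 × 0.0279 = 1258 N

D = 1260 N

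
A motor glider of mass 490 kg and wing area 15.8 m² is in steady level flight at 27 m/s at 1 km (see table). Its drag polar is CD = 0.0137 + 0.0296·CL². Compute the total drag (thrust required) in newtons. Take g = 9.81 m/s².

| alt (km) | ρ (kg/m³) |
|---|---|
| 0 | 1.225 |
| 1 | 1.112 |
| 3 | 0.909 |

At 1 km, from the table: ρ = 1.112 kg/m³.
In steady level flight, lift balances weight: W = mg = 490 × 9.81 = 4806.9 N.
Dynamic pressure q = 0.5 × 1.112 × 27² = 405.3 Pa.
CL = 2W/(ρv²S) = 2×4806.9/(1.112×27²×15.8) = 0.7506.
CD = 0.0137 + 0.0296 × 0.7506² = 0.03038.
D = q·S·CD = 405.3 × 15.8 × 0.03038 = 194.5 N

D = 195 N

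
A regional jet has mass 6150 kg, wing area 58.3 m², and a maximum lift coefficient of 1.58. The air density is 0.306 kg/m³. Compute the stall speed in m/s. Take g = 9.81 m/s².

Stall occurs when L = W at CL,max. W = mg = 6150 × 9.81 = 60330 N.
From L = ½ρV²S·CL,max = W: V_stall = √(2W/(ρSCL,max)) = √(2·60330/(0.306·58.3·1.58))
V_stall = √4281 = 65.4 m/s

V_stall = 65.4 m/s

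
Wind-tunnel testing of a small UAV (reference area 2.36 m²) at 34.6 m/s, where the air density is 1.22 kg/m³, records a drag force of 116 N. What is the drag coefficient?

From D = ½ρv²S·CD, rearranging gives CD = 2D/(ρv²S).
CD = 2 × 116 / (1.22 × 34.6² × 2.36) = 0.0673

CD = 0.0673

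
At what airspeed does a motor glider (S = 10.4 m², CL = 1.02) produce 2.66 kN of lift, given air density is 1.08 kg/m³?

v = 21.5 m/s

L = ½ρv²S·CL ⇒ v = √(2L/(ρ·S·CL))
v = √(2 × 2660 / (1.08 × 10.4 × 1.02)) = √464.4 = 21.5 m/s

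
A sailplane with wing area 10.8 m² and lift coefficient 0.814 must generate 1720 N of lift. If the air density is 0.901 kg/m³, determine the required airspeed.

v = 20.8 m/s

L = ½ρv²S·CL ⇒ v = √(2L/(ρ·S·CL))
v = √(2 × 1720 / (0.901 × 10.8 × 0.814)) = √434.3 = 20.8 m/s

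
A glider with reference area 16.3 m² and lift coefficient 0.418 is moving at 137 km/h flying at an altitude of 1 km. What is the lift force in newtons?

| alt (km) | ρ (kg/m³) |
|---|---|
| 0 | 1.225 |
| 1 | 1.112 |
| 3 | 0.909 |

L = 5490 N

At 1 km, from the table: ρ = 1.112 kg/m³.
Convert speed: v = 137 km/h ÷ 3.6 = 38.06 m/s.
L = ½ρv²S·CL = ½ × 1.112 × 38.06² × 16.3 × 0.418 = 5490 N ≈ 5.49 kN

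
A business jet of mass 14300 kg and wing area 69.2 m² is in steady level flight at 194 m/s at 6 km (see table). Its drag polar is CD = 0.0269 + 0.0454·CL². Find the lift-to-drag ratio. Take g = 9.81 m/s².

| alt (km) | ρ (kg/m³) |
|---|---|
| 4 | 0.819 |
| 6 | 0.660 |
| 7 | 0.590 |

At 6 km, from the table: ρ = 0.660 kg/m³.
Level flight ⇒ L = W = m·g = 14300 × 9.81 = 1.4028×10^5 N.
q = ½ρv² = ½ × 0.66 × 194² = 12420 Pa.
CL = 2W/(ρv²S) = 2×1.4028×10^5/(0.66×194²×69.2) = 0.1632.
CD = 0.0269 + 0.0454 × 0.1632² = 0.02811.
L/D = CL/CD = 0.1632 / 0.02811 = 5.81

L/D = 5.81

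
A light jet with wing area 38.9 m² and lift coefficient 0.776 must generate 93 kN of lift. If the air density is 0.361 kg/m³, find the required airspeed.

L = ½ρv²S·CL ⇒ v = √(2L/(ρ·S·CL))
v = √(2 × 93000 / (0.361 × 38.9 × 0.776)) = √17070 = 131 m/s

v = 131 m/s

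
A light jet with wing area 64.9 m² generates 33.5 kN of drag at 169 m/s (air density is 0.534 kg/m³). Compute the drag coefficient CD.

From D = ½ρv²S·CD, rearranging gives CD = 2D/(ρv²S).
CD = 2 × 33500 / (0.534 × 169² × 64.9) = 0.0677

CD = 0.0677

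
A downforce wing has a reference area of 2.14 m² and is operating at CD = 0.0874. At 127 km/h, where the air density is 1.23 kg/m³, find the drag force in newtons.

Convert speed: v = 127 km/h ÷ 3.6 = 35.28 m/s.
Dynamic pressure q = ½ρv² = ½ × 1.23 × 35.28² = 765.4 Pa.
D = q·S·CD = 765.4 × 2.14 × 0.0874 = 143 N

D = 143 N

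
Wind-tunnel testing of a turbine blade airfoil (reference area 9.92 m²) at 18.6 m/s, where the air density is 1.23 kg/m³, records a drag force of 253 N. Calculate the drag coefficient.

From D = ½ρv²S·CD, rearranging gives CD = 2D/(ρv²S).
CD = 2 × 253 / (1.23 × 18.6² × 9.92) = 0.12

CD = 0.12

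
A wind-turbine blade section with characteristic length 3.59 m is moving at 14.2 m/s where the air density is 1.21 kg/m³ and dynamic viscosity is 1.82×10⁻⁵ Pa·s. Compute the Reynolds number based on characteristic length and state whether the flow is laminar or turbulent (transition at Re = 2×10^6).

Re = ρ·v·c/μ = 1.21 × 14.2 × 3.59 / (1.82×10⁻⁵) = 3.39×10^6
Since 3.39×10^6 > 2×10^6, the flow is turbulent.

Re = 3.39×10^6 (turbulent)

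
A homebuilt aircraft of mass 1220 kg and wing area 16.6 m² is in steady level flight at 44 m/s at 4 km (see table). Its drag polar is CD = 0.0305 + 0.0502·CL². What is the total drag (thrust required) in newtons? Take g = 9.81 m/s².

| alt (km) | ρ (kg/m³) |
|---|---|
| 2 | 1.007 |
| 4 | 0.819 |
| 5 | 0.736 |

At 4 km, from the table: ρ = 0.819 kg/m³.
In steady level flight, lift balances weight: W = mg = 1220 × 9.81 = 11968 N.
Dynamic pressure q = 0.5 × 0.819 × 44² = 792.8 Pa.
CL = W/(q·S) = 11968 / (792.8 × 16.6) = 0.9094.
CD = 0.0305 + 0.0502 × 0.9094² = 0.07202.
D = q·S·CD = 792.8 × 16.6 × 0.07202 = 947.8 N

D = 948 N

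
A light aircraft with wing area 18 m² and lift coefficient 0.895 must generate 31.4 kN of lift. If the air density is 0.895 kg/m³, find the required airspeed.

v = 66 m/s

L = ½ρv²S·CL ⇒ v = √(2L/(ρ·S·CL))
v = √(2 × 31400 / (0.895 × 18 × 0.895)) = √4356 = 66 m/s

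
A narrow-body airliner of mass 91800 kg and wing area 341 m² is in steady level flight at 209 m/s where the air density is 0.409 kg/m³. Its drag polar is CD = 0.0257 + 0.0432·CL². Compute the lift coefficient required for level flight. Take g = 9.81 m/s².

CL = 0.296

In steady level flight, lift balances weight: W = mg = 91800 × 9.81 = 9.0056×10^5 N.
q = ½ρv² = ½ × 0.409 × 209² = 8933 Pa.
CL = W/(q·S) = 9.0056×10^5 / (8933 × 341) = 0.2956.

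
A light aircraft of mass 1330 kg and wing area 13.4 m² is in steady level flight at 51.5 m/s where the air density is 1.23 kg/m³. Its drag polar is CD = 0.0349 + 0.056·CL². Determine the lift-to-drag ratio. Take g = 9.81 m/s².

Level flight ⇒ L = W = m·g = 1330 × 9.81 = 13047 N.
q = ½ρv² = ½ × 1.23 × 51.5² = 1631 Pa.
Required CL = L/(qS) = 13047/(1631·13.4) = 0.5969.
CD = 0.0349 + 0.056 × 0.5969² = 0.05485.
L/D = CL/CD = 0.5969 / 0.05485 = 10.9

L/D = 10.9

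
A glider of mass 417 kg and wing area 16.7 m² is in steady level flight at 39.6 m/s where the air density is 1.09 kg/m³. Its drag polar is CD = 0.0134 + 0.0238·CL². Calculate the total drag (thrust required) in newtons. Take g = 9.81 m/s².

Level flight ⇒ L = W = m·g = 417 × 9.81 = 4090.8 N.
q = ½ρv² = ½ × 1.09 × 39.6² = 854.6 Pa.
CL = 2W/(ρv²S) = 2×4090.8/(1.09×39.6²×16.7) = 0.2866.
CD = 0.0134 + 0.0238 × 0.2866² = 0.01536.
D = q·S·CD = 854.6 × 16.7 × 0.01536 = 219.2 N

D = 219 N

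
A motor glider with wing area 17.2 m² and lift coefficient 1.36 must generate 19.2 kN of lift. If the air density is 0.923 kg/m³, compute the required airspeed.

L = ½ρv²S·CL ⇒ v = √(2L/(ρ·S·CL))
v = √(2 × 19200 / (0.923 × 17.2 × 1.36)) = √1779 = 42.2 m/s

v = 42.2 m/s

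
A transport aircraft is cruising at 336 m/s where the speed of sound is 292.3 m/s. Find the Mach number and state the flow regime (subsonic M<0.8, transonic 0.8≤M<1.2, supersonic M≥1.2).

M = 1.15 (transonic)

M = v/a = 336 / 292.3 = 1.15
M = 1.15 → transonic.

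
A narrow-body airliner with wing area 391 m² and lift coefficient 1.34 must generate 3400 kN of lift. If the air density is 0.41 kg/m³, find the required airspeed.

v = 178 m/s

L = ½ρv²S·CL ⇒ v = √(2L/(ρ·S·CL))
v = √(2 × 3.4×10^6 / (0.41 × 391 × 1.34)) = √31660 = 178 m/s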